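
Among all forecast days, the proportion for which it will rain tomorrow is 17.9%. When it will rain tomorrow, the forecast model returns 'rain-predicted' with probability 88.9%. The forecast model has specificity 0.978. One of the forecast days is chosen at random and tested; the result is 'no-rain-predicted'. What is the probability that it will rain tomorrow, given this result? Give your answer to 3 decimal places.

Let H be the event that it will rain tomorrow. P(H) = 0.179, so P(¬H) = 0.821. With E the 'no-rain-predicted' result, P(E|H) = 0.111 and P(E|¬H) = 0.978.
P(E) = 0.111·0.179 + 0.978·0.821 = 0.019869 + 0.80294 = 0.82281.
By Bayes' theorem, P(H|E) = 0.019869 / 0.82281 = 0.024.

P(H | E) ≈ 0.024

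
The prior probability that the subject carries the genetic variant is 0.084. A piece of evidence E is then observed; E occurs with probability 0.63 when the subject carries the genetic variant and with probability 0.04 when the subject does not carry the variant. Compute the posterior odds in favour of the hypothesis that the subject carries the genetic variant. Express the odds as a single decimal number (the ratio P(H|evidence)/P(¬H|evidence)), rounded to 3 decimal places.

Posterior odds ≈ 1.444

Prior odds = 0.084/(1−0.084) = 0.091703. In log-odds, ln(0.091703) = -2.3892.
Add log likelihood ratio: ln(15.750) = 2.7568.
Posterior log-odds = 0.36764, so posterior odds = exp(0.36764) = 1.4443.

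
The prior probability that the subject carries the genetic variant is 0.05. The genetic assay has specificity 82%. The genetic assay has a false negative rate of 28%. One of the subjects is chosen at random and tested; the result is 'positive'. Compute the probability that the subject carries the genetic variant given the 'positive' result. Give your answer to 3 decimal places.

Let H be the event that the subject carries the genetic variant. P(H) = 0.05, so P(¬H) = 0.95. With E the 'positive' result, P(E|H) = 0.72 and P(E|¬H) = 0.18.
P(E) = 0.72·0.05 + 0.18·0.95 = 0.036000 + 0.17100 = 0.20700.
By Bayes' theorem, P(H|E) = 0.036000 / 0.20700 = 0.174.

P(H | E) ≈ 0.174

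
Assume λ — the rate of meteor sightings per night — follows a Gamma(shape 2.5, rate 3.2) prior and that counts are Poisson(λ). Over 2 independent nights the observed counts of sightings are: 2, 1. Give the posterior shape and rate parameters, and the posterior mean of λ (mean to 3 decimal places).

Total count ∑xᵢ = 3 over n = 2 nights.
Gamma is conjugate to the Poisson likelihood: posterior is Gamma(shape = 2.5+3 = 5.5, rate = 3.2+2 = 5.2).
E[λ | data] = 5.5/5.2 = 1.058.

Posterior: Gamma(shape=5.5, rate=5.2); mean ≈ 1.058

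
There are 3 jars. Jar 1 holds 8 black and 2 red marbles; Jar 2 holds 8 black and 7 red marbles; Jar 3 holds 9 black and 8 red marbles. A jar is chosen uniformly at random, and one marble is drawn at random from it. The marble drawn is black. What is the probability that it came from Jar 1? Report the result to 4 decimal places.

Posterior probability ≈ 0.4295

P(black|Jar 1) = 0.8; P(black|Jar 2) = 0.5333; P(black|Jar 3) = 0.5294.
Prior × likelihood for each source: 0.333333·0.8=0.2667, 0.333333·0.5333=0.1778, 0.333333·0.5294=0.1765. Summing gives P(black) = 0.62092.
P(Jar 1 | black) = 0.2667 / 0.62092 = 0.4295.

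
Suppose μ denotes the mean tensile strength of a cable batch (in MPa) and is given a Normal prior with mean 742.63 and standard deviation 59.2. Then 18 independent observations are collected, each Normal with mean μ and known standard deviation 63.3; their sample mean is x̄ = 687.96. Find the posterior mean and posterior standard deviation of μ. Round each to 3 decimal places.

Prior precision 1/τ₀² = 1/59.2² = 0.00028534; data precision n/σ² = 18/63.3² = 0.00449226.
Posterior precision = 0.00028534 + 0.00449226 = 0.00477760, giving posterior SD = 1/√0.00477760 = 14.468.
Posterior mean = (0.00028534·742.63 + 0.00449226·687.96) / 0.00477760 = 691.225.

Posterior mean ≈ 691.225; posterior SD ≈ 14.468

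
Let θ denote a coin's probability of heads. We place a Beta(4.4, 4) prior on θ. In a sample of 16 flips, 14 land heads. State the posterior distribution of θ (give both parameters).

The binomial likelihood is conjugate to the Beta prior: with 14 successes and 2 failures, the posterior is Beta(4.4+14, 4+2) = Beta(18.4, 6).

Posterior: Beta(18.4, 6)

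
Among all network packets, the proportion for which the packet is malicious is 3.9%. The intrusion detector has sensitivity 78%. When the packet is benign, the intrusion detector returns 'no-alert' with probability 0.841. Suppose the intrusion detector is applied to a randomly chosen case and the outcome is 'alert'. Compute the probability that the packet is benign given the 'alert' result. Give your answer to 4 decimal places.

P(¬H | E) ≈ 0.8340

Write H for 'the packet is malicious'. Prior odds H:¬H = 0.039/0.961 = 0.040583. For the 'alert' outcome, the likelihood ratio is 0.78/0.159 = 4.9057.
Posterior odds = 0.040583 × 4.9057 = 0.19909, so P(H|E) = 0.19909/(1+0.19909) = 0.1660. Then P(¬H|E) = 1 − 0.1660 = 0.8340.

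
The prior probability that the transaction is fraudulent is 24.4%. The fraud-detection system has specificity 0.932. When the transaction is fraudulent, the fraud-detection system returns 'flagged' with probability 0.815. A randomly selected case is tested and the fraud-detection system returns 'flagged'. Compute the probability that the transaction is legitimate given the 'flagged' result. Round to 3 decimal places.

P(¬H | E) ≈ 0.205

Write H for 'the transaction is fraudulent'. Prior odds H:¬H = 0.244/0.756 = 0.32275. For the 'flagged' outcome, the likelihood ratio is 0.815/0.068 = 11.985.
Posterior odds = 0.32275 × 11.985 = 3.8683, so P(H|E) = 3.8683/(1+3.8683) = 0.795. Then P(¬H|E) = 1 − 0.795 = 0.205.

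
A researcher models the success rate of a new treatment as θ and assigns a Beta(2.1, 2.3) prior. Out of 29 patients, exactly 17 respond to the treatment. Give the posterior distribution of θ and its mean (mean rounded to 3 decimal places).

Posterior: Beta(19.1, 14.3); mean ≈ 0.572

The binomial likelihood is conjugate to the Beta prior: with 17 successes and 12 failures, the posterior is Beta(2.1+17, 2.3+12) = Beta(19.1, 14.3).
E[θ | data] = 19.1/(19.1+14.3) = 0.572.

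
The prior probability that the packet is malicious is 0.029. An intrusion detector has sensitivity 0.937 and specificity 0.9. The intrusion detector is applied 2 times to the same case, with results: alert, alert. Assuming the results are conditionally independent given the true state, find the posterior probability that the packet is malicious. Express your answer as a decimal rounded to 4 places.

Posterior P(H) ≈ 0.7239

Let H be the event that the packet is malicious; start with P(H) = 0.029. P('alert'|H) = 0.937, P('alert'|¬H) = 0.1.
Update on result 1 ('alert'): P(H) ← 0.937·0.0290 / (0.937·0.0290 + 0.1·0.9710) = 0.027173/0.12427 = 0.2187.
Update on result 2 ('alert'): P(H) ← 0.937·0.2187 / (0.937·0.2187 + 0.1·0.7813) = 0.20488/0.28301 = 0.7239.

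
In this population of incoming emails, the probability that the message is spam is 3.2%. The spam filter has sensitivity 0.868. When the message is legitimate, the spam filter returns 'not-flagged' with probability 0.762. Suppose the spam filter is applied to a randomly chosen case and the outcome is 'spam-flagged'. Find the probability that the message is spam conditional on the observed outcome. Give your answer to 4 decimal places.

Let H be the event that the message is spam. P(H) = 0.032, so P(¬H) = 0.968. With E the 'spam-flagged' result, P(E|H) = 0.868 and P(E|¬H) = 0.238.
P(E) = 0.868·0.032 + 0.238·0.968 = 0.027776 + 0.23038 = 0.25816.
By Bayes' theorem, P(H|E) = 0.027776 / 0.25816 = 0.1076.

P(H | E) ≈ 0.1076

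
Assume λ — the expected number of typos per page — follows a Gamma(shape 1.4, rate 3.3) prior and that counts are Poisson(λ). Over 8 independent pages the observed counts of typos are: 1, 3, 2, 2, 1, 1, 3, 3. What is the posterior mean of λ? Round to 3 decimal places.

The Poisson likelihood adds the total count to the shape and the number of exposure periods to the rate. Here ∑xᵢ = 16 and n = 8, so shape 1.4→17.4 and rate 3.3→11.3.
Posterior mean = shape/rate = 17.4/11.3 = 1.540.

Posterior mean ≈ 1.540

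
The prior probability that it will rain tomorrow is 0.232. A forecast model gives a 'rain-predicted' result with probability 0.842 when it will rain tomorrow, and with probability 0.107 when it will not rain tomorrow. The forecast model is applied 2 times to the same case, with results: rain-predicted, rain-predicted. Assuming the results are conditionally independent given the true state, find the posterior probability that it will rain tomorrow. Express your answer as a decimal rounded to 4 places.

Posterior P(H) ≈ 0.9493

Let H be the event that it will rain tomorrow; start with P(H) = 0.232. P('rain-predicted'|H) = 0.842, P('rain-predicted'|¬H) = 0.107.
Update on result 1 ('rain-predicted'): P(H) ← 0.842·0.2320 / (0.842·0.2320 + 0.107·0.7680) = 0.19534/0.27752 = 0.7039.
Update on result 2 ('rain-predicted'): P(H) ← 0.842·0.7039 / (0.842·0.7039 + 0.107·0.2961) = 0.59268/0.62436 = 0.9493.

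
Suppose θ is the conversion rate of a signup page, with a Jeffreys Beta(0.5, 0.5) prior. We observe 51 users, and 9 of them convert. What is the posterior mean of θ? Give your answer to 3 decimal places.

The binomial likelihood is conjugate to the Beta prior: with 9 successes and 42 failures, the posterior is Beta(0.5+9, 0.5+42) = Beta(9.5, 42.5).
E[θ | data] = 9.5/(9.5+42.5) = 0.183.

Posterior mean ≈ 0.183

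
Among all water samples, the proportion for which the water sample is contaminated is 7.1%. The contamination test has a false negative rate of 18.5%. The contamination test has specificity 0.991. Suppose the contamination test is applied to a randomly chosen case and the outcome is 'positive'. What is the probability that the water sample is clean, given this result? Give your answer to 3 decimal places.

P(¬H | E) ≈ 0.126

Write H for 'the water sample is contaminated'. Prior odds H:¬H = 0.071/0.929 = 0.076426. For the 'positive' outcome, the likelihood ratio is 0.815/0.009 = 90.556.
Posterior odds = 0.076426 × 90.556 = 6.9208, so P(H|E) = 6.9208/(1+6.9208) = 0.874. Then P(¬H|E) = 1 − 0.874 = 0.126.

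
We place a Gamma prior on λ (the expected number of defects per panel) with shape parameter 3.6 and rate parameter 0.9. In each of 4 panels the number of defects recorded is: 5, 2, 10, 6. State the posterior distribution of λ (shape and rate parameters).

Posterior: Gamma(shape=26.6, rate=4.9)

The Poisson likelihood adds the total count to the shape and the number of exposure periods to the rate. Here ∑xᵢ = 23 and n = 4, so shape 3.6→26.6 and rate 0.9→4.9.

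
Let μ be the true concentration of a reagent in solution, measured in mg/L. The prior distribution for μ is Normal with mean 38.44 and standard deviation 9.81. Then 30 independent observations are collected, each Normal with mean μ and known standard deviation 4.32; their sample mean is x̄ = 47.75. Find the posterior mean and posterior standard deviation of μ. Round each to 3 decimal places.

Prior precision 1/τ₀² = 1/9.81² = 0.0103911; data precision n/σ² = 30/4.32² = 1.60751.
Posterior precision = 0.0103911 + 1.60751 = 1.61790, giving posterior SD = 1/√1.61790 = 0.786.
Posterior mean = (0.0103911·38.44 + 1.60751·47.75) / 1.61790 = 47.690.

Posterior mean ≈ 47.690; posterior SD ≈ 0.786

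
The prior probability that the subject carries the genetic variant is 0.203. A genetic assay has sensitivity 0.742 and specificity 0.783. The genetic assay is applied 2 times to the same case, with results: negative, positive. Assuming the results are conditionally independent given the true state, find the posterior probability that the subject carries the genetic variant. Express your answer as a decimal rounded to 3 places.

With H the event that the subject carries the genetic variant, the joint likelihood of the observed sequence is P(data|H) = 0.258·0.742 = 0.19144 and P(data|¬H) = 0.783·0.217 = 0.16991.
Bayes: P(H|data) = 0.203·0.19144 / (0.203·0.19144 + 0.797·0.16991) = 0.038862/0.17428 = 0.2230.

Posterior P(H) ≈ 0.223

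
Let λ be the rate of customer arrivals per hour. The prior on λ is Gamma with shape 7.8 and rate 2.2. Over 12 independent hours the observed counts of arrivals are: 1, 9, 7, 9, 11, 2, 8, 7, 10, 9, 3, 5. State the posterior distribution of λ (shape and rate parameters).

The Poisson likelihood adds the total count to the shape and the number of exposure periods to the rate. Here ∑xᵢ = 81 and n = 12, so shape 7.8→88.8 and rate 2.2→14.2.

Posterior: Gamma(shape=88.8, rate=14.2)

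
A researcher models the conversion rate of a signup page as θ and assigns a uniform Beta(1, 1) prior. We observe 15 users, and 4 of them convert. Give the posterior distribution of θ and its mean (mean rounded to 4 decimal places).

The binomial likelihood is conjugate to the Beta prior: with 4 successes and 11 failures, the posterior is Beta(1+4, 1+11) = Beta(5, 12).
E[θ | data] = 5/(5+12) = 0.2941.

Posterior: Beta(5, 12); mean ≈ 0.2941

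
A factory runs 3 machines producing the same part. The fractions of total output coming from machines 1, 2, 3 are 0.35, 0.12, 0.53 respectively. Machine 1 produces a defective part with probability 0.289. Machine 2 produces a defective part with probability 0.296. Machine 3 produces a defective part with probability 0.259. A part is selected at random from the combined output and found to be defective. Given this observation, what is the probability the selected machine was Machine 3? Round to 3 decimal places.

P(defective|M1) = 0.289; P(defective|M2) = 0.296; P(defective|M3) = 0.259.
Prior × likelihood for each source: 0.35·0.289=0.1011, 0.12·0.296=0.03552, 0.53·0.259=0.1373. Summing gives P(defective) = 0.27394.
P(Machine 3 | defective) = 0.1373 / 0.27394 = 0.501.

Posterior probability ≈ 0.501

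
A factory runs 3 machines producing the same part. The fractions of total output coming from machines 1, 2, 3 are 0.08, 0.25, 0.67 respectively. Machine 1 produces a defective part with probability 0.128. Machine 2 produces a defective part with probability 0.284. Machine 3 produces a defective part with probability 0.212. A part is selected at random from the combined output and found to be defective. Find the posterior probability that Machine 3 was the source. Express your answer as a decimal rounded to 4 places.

P(defective|M1) = 0.128; P(defective|M2) = 0.284; P(defective|M3) = 0.212.
Prior × likelihood for each source: 0.08·0.128=0.01024, 0.25·0.284=0.07100, 0.67·0.212=0.1420. Summing gives P(defective) = 0.22328.
P(Machine 3 | defective) = 0.1420 / 0.22328 = 0.6362.

Posterior probability ≈ 0.6362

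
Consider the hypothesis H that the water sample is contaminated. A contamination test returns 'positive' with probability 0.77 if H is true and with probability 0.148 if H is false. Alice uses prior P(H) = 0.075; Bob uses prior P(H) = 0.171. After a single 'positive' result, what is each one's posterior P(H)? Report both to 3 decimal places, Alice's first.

The likelihood ratio for a 'positive' result is 0.77/0.148 = 5.2027.
Alice: prior odds 0.075/0.925 = 0.081081; posterior odds 0.42184; posterior probability 0.297.
Bob: prior odds 0.171/0.829 = 0.20627; posterior odds 1.0732; posterior probability 0.518.

Alice: 0.297; Bob: 0.518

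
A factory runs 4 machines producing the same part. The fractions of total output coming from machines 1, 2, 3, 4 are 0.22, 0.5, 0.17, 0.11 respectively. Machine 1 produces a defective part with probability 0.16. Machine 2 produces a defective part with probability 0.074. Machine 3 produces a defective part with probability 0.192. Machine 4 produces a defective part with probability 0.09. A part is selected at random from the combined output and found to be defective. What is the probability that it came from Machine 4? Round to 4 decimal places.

Posterior probability ≈ 0.0863

Tabulate prior·likelihood by source: [1] prior 0.22, lik 0.16, product 0.03520; [2] prior 0.5, lik 0.074, product 0.03700; [3] prior 0.17, lik 0.192, product 0.03264; [4] prior 0.11, lik 0.09, product 0.009900.
Normalizing constant = 0.11474; the posterior for Machine 4 is its product over the sum, 0.009900/0.11474 = 0.0863.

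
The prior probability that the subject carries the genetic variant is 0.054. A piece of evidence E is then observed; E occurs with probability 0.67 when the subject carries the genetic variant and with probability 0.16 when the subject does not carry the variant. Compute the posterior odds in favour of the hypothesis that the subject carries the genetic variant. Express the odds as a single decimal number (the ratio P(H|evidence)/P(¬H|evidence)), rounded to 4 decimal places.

Prior odds = 0.054/(1−0.054) = 0.057082. In log-odds, ln(0.057082) = -2.8633.
Add log likelihood ratio: ln(4.1875) = 1.4321.
Posterior log-odds = -1.4312, so posterior odds = exp(-1.4312) = 0.23903.

Posterior odds ≈ 0.2390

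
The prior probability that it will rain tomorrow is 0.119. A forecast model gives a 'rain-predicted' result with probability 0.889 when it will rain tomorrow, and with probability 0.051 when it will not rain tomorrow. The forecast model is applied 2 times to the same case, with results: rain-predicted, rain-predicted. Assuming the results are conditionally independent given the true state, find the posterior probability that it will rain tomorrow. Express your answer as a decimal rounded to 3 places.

With H the event that it will rain tomorrow, the joint likelihood of the observed sequence is P(data|H) = 0.889·0.889 = 0.79032 and P(data|¬H) = 0.051·0.051 = 0.0026010.
Bayes: P(H|data) = 0.119·0.79032 / (0.119·0.79032 + 0.881·0.0026010) = 0.094048/0.096340 = 0.9762.

Posterior P(H) ≈ 0.976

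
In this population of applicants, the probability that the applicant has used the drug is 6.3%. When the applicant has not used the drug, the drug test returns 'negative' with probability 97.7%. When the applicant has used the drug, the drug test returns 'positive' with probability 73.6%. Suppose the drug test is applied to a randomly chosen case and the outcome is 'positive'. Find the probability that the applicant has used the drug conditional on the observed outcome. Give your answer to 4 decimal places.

P(H | E) ≈ 0.6827

Write H for 'the applicant has used the drug'. Prior odds H:¬H = 0.063/0.937 = 0.067236. For the 'positive' outcome, the likelihood ratio is 0.736/0.023 = 32.000.
Posterior odds = 0.067236 × 32.000 = 2.1515, so P(H|E) = 2.1515/(1+2.1515) = 0.6827.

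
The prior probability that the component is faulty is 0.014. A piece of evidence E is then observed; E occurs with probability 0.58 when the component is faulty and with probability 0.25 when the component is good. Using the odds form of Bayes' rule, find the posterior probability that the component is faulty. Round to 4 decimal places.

Prior odds = 0.014/(1−0.014) = 0.014199.
Likelihood ratio for E = 0.58/0.25 = 2.3200.
Posterior odds = prior odds × LR = 0.032941.
Posterior probability = odds/(1+odds) = 0.032941/1.0329 = 0.0319.

Posterior probability ≈ 0.0319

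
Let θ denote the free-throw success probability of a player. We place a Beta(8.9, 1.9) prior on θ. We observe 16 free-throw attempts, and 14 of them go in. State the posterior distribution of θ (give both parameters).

Posterior: Beta(22.9, 3.9)

Observing 14 successes and 2 failures updates Beta(8.9, 1.9) by adding the success and failure counts to the two shape parameters: α = 8.9+14 = 22.9, β = 1.9+2 = 3.9.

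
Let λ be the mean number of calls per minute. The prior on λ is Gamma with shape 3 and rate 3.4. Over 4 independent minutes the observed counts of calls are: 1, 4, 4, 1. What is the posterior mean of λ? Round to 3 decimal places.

Posterior mean ≈ 1.757

The Poisson likelihood adds the total count to the shape and the number of exposure periods to the rate. Here ∑xᵢ = 10 and n = 4, so shape 3→13 and rate 3.4→7.4.
Posterior mean = shape/rate = 13/7.4 = 1.757.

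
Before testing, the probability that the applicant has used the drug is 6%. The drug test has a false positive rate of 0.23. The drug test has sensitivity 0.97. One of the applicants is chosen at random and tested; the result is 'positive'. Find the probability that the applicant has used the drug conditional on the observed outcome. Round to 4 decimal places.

P(H | E) ≈ 0.2121

Write H for 'the applicant has used the drug'. Prior odds H:¬H = 0.06/0.94 = 0.063830. For the 'positive' outcome, the likelihood ratio is 0.97/0.23 = 4.2174.
Posterior odds = 0.063830 × 4.2174 = 0.26920, so P(H|E) = 0.26920/(1+0.26920) = 0.2121.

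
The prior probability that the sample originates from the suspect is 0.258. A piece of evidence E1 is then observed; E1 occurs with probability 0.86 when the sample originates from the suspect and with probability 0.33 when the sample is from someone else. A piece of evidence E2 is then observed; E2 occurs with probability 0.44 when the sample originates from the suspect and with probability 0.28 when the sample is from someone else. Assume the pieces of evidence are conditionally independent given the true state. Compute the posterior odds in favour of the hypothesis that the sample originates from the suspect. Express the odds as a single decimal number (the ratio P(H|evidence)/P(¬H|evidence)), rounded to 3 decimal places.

Prior odds = 0.258/(1−0.258) = 0.34771.
Likelihood ratio for E1 = 0.86/0.33 = 2.6061.
Likelihood ratio for E2 = 0.44/0.28 = 1.5714.
Posterior odds = prior odds × LR₁ × LR₂ = 1.4240.

Posterior odds ≈ 1.424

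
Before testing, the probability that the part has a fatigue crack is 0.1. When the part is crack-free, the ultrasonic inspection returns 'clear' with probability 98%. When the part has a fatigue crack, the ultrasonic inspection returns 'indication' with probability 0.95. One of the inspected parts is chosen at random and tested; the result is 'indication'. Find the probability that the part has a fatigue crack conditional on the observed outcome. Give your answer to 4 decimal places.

Let H be the event that the part has a fatigue crack. P(H) = 0.1, so P(¬H) = 0.9. With E the 'indication' result, P(E|H) = 0.95 and P(E|¬H) = 0.02.
P(E) = 0.95·0.1 + 0.02·0.9 = 0.095000 + 0.018000 = 0.11300.
By Bayes' theorem, P(H|E) = 0.095000 / 0.11300 = 0.8407.

P(H | E) ≈ 0.8407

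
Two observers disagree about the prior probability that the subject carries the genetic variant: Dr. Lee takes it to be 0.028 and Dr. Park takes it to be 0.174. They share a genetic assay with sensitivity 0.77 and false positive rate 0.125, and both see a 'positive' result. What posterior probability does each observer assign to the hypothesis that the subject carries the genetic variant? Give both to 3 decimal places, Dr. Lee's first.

The likelihood ratio for a 'positive' result is 0.77/0.125 = 6.1600.
Dr. Lee: prior odds 0.028/0.972 = 0.028807; posterior odds 0.17745; posterior probability 0.151.
Dr. Park: prior odds 0.174/0.826 = 0.21065; posterior odds 1.2976; posterior probability 0.565.

Dr. Lee: 0.151; Dr. Park: 0.565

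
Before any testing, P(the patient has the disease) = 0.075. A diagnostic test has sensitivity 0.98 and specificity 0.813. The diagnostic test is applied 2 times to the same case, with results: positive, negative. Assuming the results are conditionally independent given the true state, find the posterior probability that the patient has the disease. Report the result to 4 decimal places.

With H the event that the patient has the disease, the joint likelihood of the observed sequence is P(data|H) = 0.98·0.02 = 0.019600 and P(data|¬H) = 0.187·0.813 = 0.15203.
Bayes: P(H|data) = 0.075·0.019600 / (0.075·0.019600 + 0.925·0.15203) = 0.0014700/0.14210 = 0.0103.

Posterior P(H) ≈ 0.0103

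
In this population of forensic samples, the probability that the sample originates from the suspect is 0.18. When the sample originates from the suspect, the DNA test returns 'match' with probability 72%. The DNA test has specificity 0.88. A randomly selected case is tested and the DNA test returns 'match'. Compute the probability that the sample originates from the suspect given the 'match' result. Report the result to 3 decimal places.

Let H be the event that the sample originates from the suspect. P(H) = 0.18, so P(¬H) = 0.82. With E the 'match' result, P(E|H) = 0.72 and P(E|¬H) = 0.12.
P(E) = 0.72·0.18 + 0.12·0.82 = 0.12960 + 0.098400 = 0.22800.
By Bayes' theorem, P(H|E) = 0.12960 / 0.22800 = 0.568.

P(H | E) ≈ 0.568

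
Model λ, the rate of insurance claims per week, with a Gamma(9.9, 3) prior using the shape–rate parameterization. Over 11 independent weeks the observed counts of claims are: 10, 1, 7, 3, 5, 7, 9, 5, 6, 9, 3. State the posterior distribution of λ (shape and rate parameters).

The Poisson likelihood adds the total count to the shape and the number of exposure periods to the rate. Here ∑xᵢ = 65 and n = 11, so shape 9.9→74.9 and rate 3→14.

Posterior: Gamma(shape=74.9, rate=14)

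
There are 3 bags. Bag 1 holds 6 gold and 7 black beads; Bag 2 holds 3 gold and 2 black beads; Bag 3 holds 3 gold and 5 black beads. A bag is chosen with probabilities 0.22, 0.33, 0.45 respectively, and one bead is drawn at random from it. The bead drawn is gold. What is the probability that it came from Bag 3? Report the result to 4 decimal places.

Posterior probability ≈ 0.3604

P(gold|Bag 1) = 0.4615; P(gold|Bag 2) = 0.6; P(gold|Bag 3) = 0.375.
Prior × likelihood for each source: 0.22·0.4615=0.1015, 0.33·0.6=0.1980, 0.45·0.375=0.1688. Summing gives P(gold) = 0.46829.
P(Bag 3 | gold) = 0.1688 / 0.46829 = 0.3604.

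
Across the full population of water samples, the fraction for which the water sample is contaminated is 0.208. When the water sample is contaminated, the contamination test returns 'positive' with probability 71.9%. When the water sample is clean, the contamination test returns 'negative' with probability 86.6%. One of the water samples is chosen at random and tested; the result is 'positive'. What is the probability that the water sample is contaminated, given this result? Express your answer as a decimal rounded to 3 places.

P(H | E) ≈ 0.585

Let H be the event that the water sample is contaminated. P(H) = 0.208, so P(¬H) = 0.792. With E the 'positive' result, P(E|H) = 0.719 and P(E|¬H) = 0.134.
P(E) = 0.719·0.208 + 0.134·0.792 = 0.14955 + 0.10613 = 0.25568.
By Bayes' theorem, P(H|E) = 0.14955 / 0.25568 = 0.585.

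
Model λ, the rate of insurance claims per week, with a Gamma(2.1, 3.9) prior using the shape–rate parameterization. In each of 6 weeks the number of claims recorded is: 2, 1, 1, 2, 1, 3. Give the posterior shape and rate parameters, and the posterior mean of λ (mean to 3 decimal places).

Posterior: Gamma(shape=12.1, rate=9.9); mean ≈ 1.222

The Poisson likelihood adds the total count to the shape and the number of exposure periods to the rate. Here ∑xᵢ = 10 and n = 6, so shape 2.1→12.1 and rate 3.9→9.9.
Posterior mean = shape/rate = 12.1/9.9 = 1.222.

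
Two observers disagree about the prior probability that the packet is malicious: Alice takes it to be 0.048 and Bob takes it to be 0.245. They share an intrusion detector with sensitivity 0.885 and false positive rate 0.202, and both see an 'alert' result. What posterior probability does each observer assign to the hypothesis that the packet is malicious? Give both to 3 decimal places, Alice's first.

P('+'|H) = 0.885, P('+'|¬H) = 0.202.
Alice: numerator 0.885·0.048 = 0.042480; evidence = 0.042480+0.202·0.952 = 0.23478; posterior = 0.181.
Bob: numerator 0.885·0.245 = 0.21682; evidence = 0.21682+0.202·0.755 = 0.36933; posterior = 0.587.

Alice: 0.181; Bob: 0.587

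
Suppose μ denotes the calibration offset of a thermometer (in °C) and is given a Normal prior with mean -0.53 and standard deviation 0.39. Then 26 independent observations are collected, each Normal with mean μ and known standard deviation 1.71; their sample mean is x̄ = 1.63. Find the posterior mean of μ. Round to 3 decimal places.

With known σ, the Normal prior is conjugate. Weight on the data is w = (n/σ²)/(n/σ² + 1/τ₀²) = 8.89162/(8.89162+6.57462) = 0.57491.
Posterior mean = w·x̄ + (1−w)·μ₀ = 0.57491·1.63 + 0.42509·-0.53 = 0.712.

Posterior mean ≈ 0.712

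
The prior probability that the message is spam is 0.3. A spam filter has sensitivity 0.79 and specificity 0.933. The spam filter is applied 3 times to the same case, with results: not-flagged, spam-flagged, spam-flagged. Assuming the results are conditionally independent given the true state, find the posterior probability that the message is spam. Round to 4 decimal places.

Posterior P(H) ≈ 0.9306

With H the event that the message is spam, the joint likelihood of the observed sequence is P(data|H) = 0.21·0.79·0.79 = 0.13106 and P(data|¬H) = 0.933·0.067·0.067 = 0.0041882.
Bayes: P(H|data) = 0.3·0.13106 / (0.3·0.13106 + 0.7·0.0041882) = 0.039318/0.042250 = 0.9306.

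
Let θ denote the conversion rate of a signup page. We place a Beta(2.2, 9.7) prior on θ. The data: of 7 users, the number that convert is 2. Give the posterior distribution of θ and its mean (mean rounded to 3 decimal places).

Posterior: Beta(4.2, 14.7); mean ≈ 0.222

Observing 2 successes and 5 failures updates Beta(2.2, 9.7) by adding the success and failure counts to the two shape parameters: α = 2.2+2 = 4.2, β = 9.7+5 = 14.7.
E[θ | data] = 4.2/(4.2+14.7) = 0.222.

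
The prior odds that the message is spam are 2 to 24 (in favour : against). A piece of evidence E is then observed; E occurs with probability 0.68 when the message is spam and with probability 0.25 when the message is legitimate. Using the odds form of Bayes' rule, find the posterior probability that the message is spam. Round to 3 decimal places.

Posterior probability ≈ 0.185

Prior odds = 2/24 = 0.083333.
Likelihood ratio for E = 0.68/0.25 = 2.7200.
Posterior odds = prior odds × LR = 0.22667.
Posterior probability = odds/(1+odds) = 0.22667/1.2267 = 0.185.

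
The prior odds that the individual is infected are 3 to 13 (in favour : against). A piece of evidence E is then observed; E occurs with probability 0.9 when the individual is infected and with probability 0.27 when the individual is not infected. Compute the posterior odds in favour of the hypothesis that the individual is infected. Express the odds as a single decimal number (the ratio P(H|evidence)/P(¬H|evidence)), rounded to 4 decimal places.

Posterior odds ≈ 0.7692

Prior odds = 3/13 = 0.23077. In log-odds, ln(0.23077) = -1.4663.
Add log likelihood ratio: ln(3.3333) = 1.2040.
Posterior log-odds = -0.26236, so posterior odds = exp(-0.26236) = 0.76923.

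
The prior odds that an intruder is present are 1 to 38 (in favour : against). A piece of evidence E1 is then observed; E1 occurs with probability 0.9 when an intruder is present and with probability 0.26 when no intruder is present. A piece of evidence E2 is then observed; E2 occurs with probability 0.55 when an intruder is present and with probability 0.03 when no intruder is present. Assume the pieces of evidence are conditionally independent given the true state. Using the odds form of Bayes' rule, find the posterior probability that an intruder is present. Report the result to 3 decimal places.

Posterior probability ≈ 0.625

Prior odds = 1/38 = 0.026316.
Likelihood ratio for E1 = 0.9/0.26 = 3.4615.
Likelihood ratio for E2 = 0.55/0.03 = 18.333.
Posterior odds = prior odds × LR₁ × LR₂ = 1.6700.
Posterior probability = odds/(1+odds) = 1.6700/2.6700 = 0.625.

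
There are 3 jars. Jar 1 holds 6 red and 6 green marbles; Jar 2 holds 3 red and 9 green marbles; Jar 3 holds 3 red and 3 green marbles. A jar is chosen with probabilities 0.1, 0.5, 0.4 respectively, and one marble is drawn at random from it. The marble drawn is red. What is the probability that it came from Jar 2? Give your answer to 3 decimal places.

Posterior probability ≈ 0.333

P(red|Jar 1) = 0.5; P(red|Jar 2) = 0.25; P(red|Jar 3) = 0.5.
Prior × likelihood for each source: 0.1·0.5=0.05000, 0.5·0.25=0.1250, 0.4·0.5=0.2000. Summing gives P(red) = 0.37500.
P(Jar 2 | red) = 0.1250 / 0.37500 = 0.333.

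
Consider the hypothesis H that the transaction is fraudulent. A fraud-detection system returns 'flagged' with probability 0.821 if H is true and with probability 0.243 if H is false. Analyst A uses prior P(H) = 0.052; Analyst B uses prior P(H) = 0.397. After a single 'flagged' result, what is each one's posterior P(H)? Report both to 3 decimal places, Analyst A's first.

Analyst A: 0.156; Analyst B: 0.690

The likelihood ratio for a 'flagged' result is 0.821/0.243 = 3.3786.
Analyst A: prior odds 0.052/0.948 = 0.054852; posterior odds 0.18532; posterior probability 0.156.
Analyst B: prior odds 0.397/0.603 = 0.65837; posterior odds 2.2244; posterior probability 0.690.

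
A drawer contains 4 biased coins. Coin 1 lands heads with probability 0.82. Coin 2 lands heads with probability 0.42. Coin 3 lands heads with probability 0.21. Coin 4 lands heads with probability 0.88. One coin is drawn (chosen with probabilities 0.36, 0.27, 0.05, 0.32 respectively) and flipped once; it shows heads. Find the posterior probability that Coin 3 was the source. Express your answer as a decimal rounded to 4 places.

Posterior probability ≈ 0.0150

Tabulate prior·likelihood by source: [1] prior 0.36, lik 0.82, product 0.2952; [2] prior 0.27, lik 0.42, product 0.1134; [3] prior 0.05, lik 0.21, product 0.01050; [4] prior 0.32, lik 0.88, product 0.2816.
Normalizing constant = 0.70070; the posterior for Coin 3 is its product over the sum, 0.01050/0.70070 = 0.0150.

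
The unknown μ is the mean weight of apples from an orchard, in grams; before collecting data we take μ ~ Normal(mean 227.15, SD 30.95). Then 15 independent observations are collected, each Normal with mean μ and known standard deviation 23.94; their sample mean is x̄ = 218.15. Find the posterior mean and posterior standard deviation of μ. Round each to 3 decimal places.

Prior precision 1/τ₀² = 1/30.95² = 0.00104395; data precision n/σ² = 15/23.94² = 0.0261724.
Posterior precision = 0.00104395 + 0.0261724 = 0.0272163, giving posterior SD = 1/√0.0272163 = 6.062.
Posterior mean = (0.00104395·227.15 + 0.0261724·218.15) / 0.0272163 = 218.495.

Posterior mean ≈ 218.495; posterior SD ≈ 6.062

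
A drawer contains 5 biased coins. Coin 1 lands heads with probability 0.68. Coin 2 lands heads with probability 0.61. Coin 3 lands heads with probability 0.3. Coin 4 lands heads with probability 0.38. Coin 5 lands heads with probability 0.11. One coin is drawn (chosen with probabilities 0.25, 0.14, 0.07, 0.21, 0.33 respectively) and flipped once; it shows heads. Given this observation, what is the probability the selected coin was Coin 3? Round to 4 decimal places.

Tabulate prior·likelihood by source: [1] prior 0.25, lik 0.68, product 0.1700; [2] prior 0.14, lik 0.61, product 0.08540; [3] prior 0.07, lik 0.3, product 0.02100; [4] prior 0.21, lik 0.38, product 0.07980; [5] prior 0.33, lik 0.11, product 0.03630.
Normalizing constant = 0.39250; the posterior for Coin 3 is its product over the sum, 0.02100/0.39250 = 0.0535.

Posterior probability ≈ 0.0535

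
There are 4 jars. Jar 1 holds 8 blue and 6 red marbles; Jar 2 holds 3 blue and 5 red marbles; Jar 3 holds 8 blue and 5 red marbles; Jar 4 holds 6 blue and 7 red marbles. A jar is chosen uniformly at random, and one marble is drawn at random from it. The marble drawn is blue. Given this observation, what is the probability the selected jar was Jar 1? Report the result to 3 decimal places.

Tabulate prior·likelihood by source: [1] prior 0.25, lik 0.5714, product 0.1429; [2] prior 0.25, lik 0.375, product 0.09375; [3] prior 0.25, lik 0.6154, product 0.1538; [4] prior 0.25, lik 0.4615, product 0.1154.
Normalizing constant = 0.50584; the posterior for Jar 1 is its product over the sum, 0.1429/0.50584 = 0.282.

Posterior probability ≈ 0.282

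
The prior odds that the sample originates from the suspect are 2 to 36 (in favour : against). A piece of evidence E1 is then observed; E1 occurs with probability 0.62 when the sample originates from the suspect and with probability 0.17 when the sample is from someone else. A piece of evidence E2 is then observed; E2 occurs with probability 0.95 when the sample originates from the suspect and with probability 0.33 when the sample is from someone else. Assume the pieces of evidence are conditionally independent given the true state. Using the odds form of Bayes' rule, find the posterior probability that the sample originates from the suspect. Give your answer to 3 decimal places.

Prior odds = 2/36 = 0.055556.
Likelihood ratio for E1 = 0.62/0.17 = 3.6471.
Likelihood ratio for E2 = 0.95/0.33 = 2.8788.
Posterior odds = prior odds × LR₁ × LR₂ = 0.58328.
Posterior probability = odds/(1+odds) = 0.58328/1.5833 = 0.368.

Posterior probability ≈ 0.368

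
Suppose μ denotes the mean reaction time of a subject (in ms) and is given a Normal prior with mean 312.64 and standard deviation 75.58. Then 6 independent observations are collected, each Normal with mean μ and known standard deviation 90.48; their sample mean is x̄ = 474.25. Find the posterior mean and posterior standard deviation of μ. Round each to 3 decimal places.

With known σ, the Normal prior is conjugate. Weight on the data is w = (n/σ²)/(n/σ² + 1/τ₀²) = 0.00073290/(0.00073290+0.00017506) = 0.80719.
Posterior mean = w·x̄ + (1−w)·μ₀ = 0.80719·474.25 + 0.19281·312.64 = 443.091. Posterior variance = 1/(0.00073290+0.00017506) = 1101.37, so SD = 33.187.

Posterior mean ≈ 443.091; posterior SD ≈ 33.187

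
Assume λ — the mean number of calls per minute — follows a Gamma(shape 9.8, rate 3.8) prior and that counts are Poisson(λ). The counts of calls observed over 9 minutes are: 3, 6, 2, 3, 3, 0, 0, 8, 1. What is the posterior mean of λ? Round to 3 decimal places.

The Poisson likelihood adds the total count to the shape and the number of exposure periods to the rate. Here ∑xᵢ = 26 and n = 9, so shape 9.8→35.8 and rate 3.8→12.8.
Posterior mean = shape/rate = 35.8/12.8 = 2.797.

Posterior mean ≈ 2.797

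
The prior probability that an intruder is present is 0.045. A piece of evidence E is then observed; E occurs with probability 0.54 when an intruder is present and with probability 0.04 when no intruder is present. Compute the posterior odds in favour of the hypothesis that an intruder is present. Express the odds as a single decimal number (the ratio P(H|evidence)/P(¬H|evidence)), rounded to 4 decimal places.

Prior odds = 0.045/(1−0.045) = 0.047120. In log-odds, ln(0.047120) = -3.0550.
Add log likelihood ratio: ln(13.500) = 2.6027.
Posterior log-odds = -0.45236, so posterior odds = exp(-0.45236) = 0.63613.

Posterior odds ≈ 0.6361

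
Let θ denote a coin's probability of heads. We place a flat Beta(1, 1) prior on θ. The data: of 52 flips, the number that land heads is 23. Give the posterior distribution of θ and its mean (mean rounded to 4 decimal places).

The binomial likelihood is conjugate to the Beta prior: with 23 successes and 29 failures, the posterior is Beta(1+23, 1+29) = Beta(24, 30).
Posterior mean = α/(α+β) = 24/54 = 0.4444.

Posterior: Beta(24, 30); mean ≈ 0.4444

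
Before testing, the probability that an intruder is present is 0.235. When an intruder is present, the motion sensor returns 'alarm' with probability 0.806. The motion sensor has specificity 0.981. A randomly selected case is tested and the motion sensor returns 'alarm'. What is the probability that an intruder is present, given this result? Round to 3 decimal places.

P(H | E) ≈ 0.929

Write H for 'an intruder is present'. Prior odds H:¬H = 0.235/0.765 = 0.30719. For the 'alarm' outcome, the likelihood ratio is 0.806/0.019 = 42.421.
Posterior odds = 0.30719 × 42.421 = 13.031, so P(H|E) = 13.031/(1+13.031) = 0.929.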